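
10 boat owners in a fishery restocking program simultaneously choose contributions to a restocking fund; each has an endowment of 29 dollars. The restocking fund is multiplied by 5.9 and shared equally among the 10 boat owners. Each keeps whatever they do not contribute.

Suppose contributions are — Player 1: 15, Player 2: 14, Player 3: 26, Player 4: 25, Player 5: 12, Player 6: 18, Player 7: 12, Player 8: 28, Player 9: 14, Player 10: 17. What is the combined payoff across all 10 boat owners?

Total contributed: 15 + 14 + 26 + 25 + 12 + 18 + 12 + 28 + 14 + 17 = 181; total kept: 10 × 29 − 181 = 109.
The restocking fund pays out 5.9 × 181 = 1067.90 in aggregate.
Group total = 109 + 1067.90 = 1176.90.

1176.90 dollars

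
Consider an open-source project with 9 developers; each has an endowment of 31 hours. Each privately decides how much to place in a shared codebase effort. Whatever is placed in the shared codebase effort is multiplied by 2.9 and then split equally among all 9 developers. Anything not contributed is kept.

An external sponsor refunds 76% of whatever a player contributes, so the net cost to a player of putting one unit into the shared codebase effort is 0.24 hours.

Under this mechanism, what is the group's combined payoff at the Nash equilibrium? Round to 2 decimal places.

1021.14 hours

Under the mechanism each unit contributed yields (2.9/9) / 0.24 = 1.3426 back to its contributor per unit of net cost, which exceeds 1, making full contribution the dominant choice for everyone.
At the Nash equilibrium everyone contributes 31. Group total payoff = 9 × (31 × 0.76 + 2.9 × 31) = 1021.14.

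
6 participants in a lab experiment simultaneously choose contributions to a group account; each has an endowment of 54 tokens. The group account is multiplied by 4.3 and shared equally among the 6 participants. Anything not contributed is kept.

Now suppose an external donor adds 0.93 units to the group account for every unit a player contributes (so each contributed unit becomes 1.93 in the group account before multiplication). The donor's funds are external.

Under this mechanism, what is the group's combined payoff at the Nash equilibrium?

Under the mechanism each unit contributed yields 4.3 × 1.93 / 6 = 1.3832 back to its contributor per unit of net cost, which exceeds 1, making full contribution the dominant choice for everyone.
At the Nash equilibrium everyone contributes 54. Group total payoff = 4.3 × 1.93 × 324 = 2688.88.

2688.88 tokens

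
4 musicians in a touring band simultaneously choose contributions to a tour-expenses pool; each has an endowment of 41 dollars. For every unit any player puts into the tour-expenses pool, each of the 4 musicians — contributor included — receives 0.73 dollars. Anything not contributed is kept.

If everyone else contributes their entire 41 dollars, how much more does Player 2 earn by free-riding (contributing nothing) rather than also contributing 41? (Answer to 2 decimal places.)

Switching from a contribution of 41 to 0 lets Player 2 keep an extra 41 dollars, but lowers the tour-expenses pool by 41, which costs Player 2 their own share of that drop: 0.73 × 41 = 29.93.
Net gain = 41 − 29.93 = 11.07. The private return per contributed unit (0.73) is below 1, so free-riding is indeed the best response regardless of what the others do.

11.07 dollars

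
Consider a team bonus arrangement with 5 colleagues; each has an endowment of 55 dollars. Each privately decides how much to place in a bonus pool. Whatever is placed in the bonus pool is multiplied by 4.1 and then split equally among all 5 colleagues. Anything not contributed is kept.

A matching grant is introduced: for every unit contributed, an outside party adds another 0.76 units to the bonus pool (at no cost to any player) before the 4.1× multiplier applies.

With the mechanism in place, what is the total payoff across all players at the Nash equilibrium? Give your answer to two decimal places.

1984.40 dollars

The effective private return per unit is now 4.1 × 1.76 / 5 = 1.4432 > 1, so every player's dominant strategy flips to full contribution.
At the Nash equilibrium everyone contributes 55. Group total payoff = 4.1 × 1.76 × 275 = 1984.40.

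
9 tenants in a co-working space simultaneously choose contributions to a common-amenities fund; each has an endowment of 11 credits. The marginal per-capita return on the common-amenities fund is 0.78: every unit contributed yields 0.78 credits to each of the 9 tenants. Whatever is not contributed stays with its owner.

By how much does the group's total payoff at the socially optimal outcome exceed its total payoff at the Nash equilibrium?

The private return per contributed unit is 0.78 < 1, so contributing 0 is dominant for every player. At the Nash equilibrium everyone keeps their 11, and the group total is 9 × 11 = 99.
Each contributed unit returns 7.020 to the group as a whole (0.78 to each of 9 players), which exceeds 1, so the social optimum is full contribution: group total = 7.020 × 99 = 694.98.
Efficiency loss = 694.98 − 99 = 595.98.

595.98 credits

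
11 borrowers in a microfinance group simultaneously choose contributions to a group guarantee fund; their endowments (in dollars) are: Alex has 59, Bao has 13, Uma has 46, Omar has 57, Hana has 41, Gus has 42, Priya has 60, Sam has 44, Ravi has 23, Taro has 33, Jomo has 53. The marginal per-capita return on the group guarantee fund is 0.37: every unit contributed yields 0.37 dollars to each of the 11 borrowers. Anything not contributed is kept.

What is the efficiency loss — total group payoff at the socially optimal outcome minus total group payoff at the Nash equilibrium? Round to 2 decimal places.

The private return per contributed unit is 0.37 < 1 for everyone, so the Nash equilibrium is zero contribution and the group total is Σ E_j = 59 + 13 + 46 + 57 + 41 + 42 + 60 + 44 + 23 + 33 + 53 = 471.
Each contributed unit returns 4.070 to the group, so the social optimum is full contribution by everyone: group total = 4.070 × 471 = 1916.97.
Efficiency loss = (4.070 − 1) × 471 = 1445.97.

1445.97 dollars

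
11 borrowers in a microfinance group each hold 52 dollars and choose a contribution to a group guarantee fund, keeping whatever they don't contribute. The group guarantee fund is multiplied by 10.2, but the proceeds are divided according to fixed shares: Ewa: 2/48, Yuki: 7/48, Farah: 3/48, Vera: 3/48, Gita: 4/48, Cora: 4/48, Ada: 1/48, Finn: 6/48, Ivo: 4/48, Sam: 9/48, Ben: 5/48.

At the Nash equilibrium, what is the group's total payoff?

2485.60 dollars

For player j, contributing a unit is worthwhile iff 10.2 × (j's share) ≥ 1, i.e. iff j's share is at least 0.0980.
Yuki, Finn, Sam and Ben clear that bar, contributing 52 each; the remaining 7 contribute 0. Total contributed: 208.
The group guarantee fund pays out 10.2 × 208 = 2121.60 in total (split across the unequal shares, but the aggregate is all that matters for the group sum).
The 7 free-riders keep 52 each, adding 364. Group total = 364 + 2121.60 = 2485.60.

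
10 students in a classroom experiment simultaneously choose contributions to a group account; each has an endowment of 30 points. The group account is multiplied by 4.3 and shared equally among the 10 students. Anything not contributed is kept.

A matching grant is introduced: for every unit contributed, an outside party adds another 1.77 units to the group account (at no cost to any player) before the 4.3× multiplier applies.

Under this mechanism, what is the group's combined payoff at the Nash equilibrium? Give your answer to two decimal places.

Under the mechanism each unit contributed yields 4.3 × 2.77 / 10 = 1.1911 back to its contributor per unit of net cost, which exceeds 1, making full contribution the dominant choice for everyone.
So the Nash equilibrium is full contribution by all 10; the group earns 4.3 × 2.77 × 300 = 3573.30.

3573.30 points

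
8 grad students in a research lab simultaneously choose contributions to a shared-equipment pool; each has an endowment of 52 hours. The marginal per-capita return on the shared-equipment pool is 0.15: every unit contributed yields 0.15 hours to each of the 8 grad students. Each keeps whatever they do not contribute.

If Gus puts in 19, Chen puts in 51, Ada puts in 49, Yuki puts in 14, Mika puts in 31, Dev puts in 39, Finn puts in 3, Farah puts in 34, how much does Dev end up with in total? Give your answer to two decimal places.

49.00 hours

Total contributed: 19 + 51 + 49 + 14 + 31 + 39 + 3 + 34 = 240.
Each receives 0.15 × 240 = 36.00 from the shared-equipment pool.
Dev keeps 52 − 39 = 13, so Dev's payoff is 13 + 36.00 = 49.00.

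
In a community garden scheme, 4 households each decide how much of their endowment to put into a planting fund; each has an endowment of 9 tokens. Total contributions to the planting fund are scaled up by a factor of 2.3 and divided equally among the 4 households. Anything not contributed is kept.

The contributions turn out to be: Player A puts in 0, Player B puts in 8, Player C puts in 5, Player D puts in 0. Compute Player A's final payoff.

Total contributed: 0 + 8 + 5 + 0 = 13.
Each receives 2.3 × 13 / 4 = 7.48 from the planting fund.
Player A keeps 9 − 0 = 9, so Player A's payoff is 9 + 7.48 = 16.48.

16.48 tokens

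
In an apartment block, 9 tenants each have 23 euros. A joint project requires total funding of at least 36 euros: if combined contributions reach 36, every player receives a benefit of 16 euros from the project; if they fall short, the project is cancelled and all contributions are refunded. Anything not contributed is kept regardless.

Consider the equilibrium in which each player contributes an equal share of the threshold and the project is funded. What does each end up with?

35 euros

Equal share of the threshold: 36/9 = 4.
At this profile no one gains by cutting their contribution: any cut drops the total below 36, the project is cancelled, contributions are refunded, and the deviator ends with 23, which is less than 23 − 4 + 16 = 35. Contributing more than 4 just wastes the excess. So contributing exactly 4 is a best response.
Each player's payoff: 23 − 4 + 16 = 35.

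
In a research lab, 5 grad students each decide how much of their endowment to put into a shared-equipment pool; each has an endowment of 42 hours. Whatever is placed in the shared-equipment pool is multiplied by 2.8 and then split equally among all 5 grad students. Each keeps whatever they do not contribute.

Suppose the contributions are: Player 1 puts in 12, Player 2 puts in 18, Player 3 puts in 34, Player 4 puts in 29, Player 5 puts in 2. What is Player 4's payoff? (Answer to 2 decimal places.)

Total contributed: 12 + 18 + 34 + 29 + 2 = 95.
Each receives 2.8 × 95 / 5 = 53.20 from the shared-equipment pool.
Player 4 keeps 42 − 29 = 13, so Player 4's payoff is 13 + 53.20 = 66.20.

66.20 hours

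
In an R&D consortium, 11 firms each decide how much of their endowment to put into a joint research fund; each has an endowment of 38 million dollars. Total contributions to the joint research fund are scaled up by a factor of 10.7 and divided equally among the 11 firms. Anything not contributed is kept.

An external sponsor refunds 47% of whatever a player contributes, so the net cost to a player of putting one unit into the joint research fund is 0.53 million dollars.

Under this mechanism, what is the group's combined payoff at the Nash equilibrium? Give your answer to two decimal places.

4669.06 million dollars

The effective private return per unit is now (10.7/11) / 0.53 = 1.8353 > 1, so every player's dominant strategy flips to full contribution.
So the Nash equilibrium is full contribution by all 11; the group earns 11 × (38 × 0.47 + 10.7 × 38) = 4669.06.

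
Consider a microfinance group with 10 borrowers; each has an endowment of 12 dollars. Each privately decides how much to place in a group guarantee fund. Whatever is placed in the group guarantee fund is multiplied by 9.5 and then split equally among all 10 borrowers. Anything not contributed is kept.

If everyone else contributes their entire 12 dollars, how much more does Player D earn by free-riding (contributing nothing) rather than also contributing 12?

0.60 dollars

Switching from a contribution of 12 to 0 lets Player D keep an extra 12 dollars, but lowers the group guarantee fund by 12, which costs Player D their own share of that drop: 9.5/10 × 12 = 11.40.
Net gain = 12 − 11.40 = 0.60. The private return per contributed unit (0.9500) is below 1, so free-riding is indeed the best response regardless of what the others do.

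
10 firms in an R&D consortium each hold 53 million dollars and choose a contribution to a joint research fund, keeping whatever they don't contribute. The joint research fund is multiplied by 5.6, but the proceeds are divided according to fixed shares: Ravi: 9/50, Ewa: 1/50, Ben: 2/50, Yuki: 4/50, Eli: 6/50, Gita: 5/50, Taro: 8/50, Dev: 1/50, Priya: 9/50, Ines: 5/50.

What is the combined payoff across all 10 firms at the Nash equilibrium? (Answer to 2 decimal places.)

Each unit j contributes comes back to j as 5.6 × (j's share), so j prefers to contribute only if that share exceeds 1/5.6 = 0.1786; otherwise keeping the unit dominates.
The shares above 0.1786 belong to Ravi and Priya, contributing 53 each; the remaining 8 contribute 0. Total contributed: 106.
The joint research fund pays out 5.6 × 106 = 593.60 in total (split across the unequal shares, but the aggregate is all that matters for the group sum).
The 8 free-riders keep 53 each, adding 424. Group total = 424 + 593.60 = 1017.60.

1017.60 million dollars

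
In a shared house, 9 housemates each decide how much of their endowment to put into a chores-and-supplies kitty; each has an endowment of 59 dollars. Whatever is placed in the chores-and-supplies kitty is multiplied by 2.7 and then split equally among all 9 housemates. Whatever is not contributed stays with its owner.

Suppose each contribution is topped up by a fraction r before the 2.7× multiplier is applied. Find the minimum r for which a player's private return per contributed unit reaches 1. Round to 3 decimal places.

2.333

With matching at rate r, one contributed unit becomes (1 + r) in the chores-and-supplies kitty and returns 2.7 × (1 + r) / 9 to the contributor.
Setting this equal to 1: 1 + r = 9/2.7 = 3.3333.
So the minimum matching rate is r = 3.3333 − 1 = 2.333.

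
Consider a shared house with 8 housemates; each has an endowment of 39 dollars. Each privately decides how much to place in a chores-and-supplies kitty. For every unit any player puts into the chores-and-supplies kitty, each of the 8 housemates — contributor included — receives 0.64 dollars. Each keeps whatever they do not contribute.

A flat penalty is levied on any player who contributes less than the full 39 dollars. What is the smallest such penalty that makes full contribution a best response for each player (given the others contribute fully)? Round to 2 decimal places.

14.04 dollars

Given the others contribute fully, the best deviation is to contribute 0 (any partial contribution still incurs the fine and gives up units whose private return 0.64 is below 1).
Deviating from 39 to 0 saves 39 dollars but forfeits the deviator's share of the drop in the chores-and-supplies kitty: 0.64 × 39 = 24.96.
So the deviation gain is 39 − 24.96 = 14.04, and the fine must be at least 14.04 dollars to wipe it out.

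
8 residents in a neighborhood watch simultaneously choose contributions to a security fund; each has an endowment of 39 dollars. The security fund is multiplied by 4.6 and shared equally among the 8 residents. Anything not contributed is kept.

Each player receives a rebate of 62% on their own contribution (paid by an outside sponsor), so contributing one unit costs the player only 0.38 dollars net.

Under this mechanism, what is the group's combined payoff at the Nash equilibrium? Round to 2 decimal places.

1628.64 dollars

The effective private return per unit is now (4.6/8) / 0.38 = 1.5132 > 1, so every player's dominant strategy flips to full contribution.
So the Nash equilibrium is full contribution by all 8; the group earns 8 × (39 × 0.62 + 4.6 × 39) = 1628.64.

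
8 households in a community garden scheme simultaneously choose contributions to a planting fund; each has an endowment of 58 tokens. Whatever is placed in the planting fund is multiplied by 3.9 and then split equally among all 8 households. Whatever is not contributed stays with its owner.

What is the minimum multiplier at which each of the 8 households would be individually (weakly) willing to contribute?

A contributed unit returns (multiplier)/8 to its contributor.
This reaches 1 exactly when the multiplier is 8.

8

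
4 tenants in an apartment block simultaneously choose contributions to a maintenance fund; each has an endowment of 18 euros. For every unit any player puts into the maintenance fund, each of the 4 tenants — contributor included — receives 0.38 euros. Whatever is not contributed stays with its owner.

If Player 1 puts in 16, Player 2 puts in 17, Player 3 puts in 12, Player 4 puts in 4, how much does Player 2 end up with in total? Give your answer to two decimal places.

Total contributed: 16 + 17 + 12 + 4 = 49.
Each receives 0.38 × 49 = 18.62 from the maintenance fund.
Player 2 keeps 18 − 17 = 1, so Player 2's payoff is 1 + 18.62 = 19.62.

19.62 euros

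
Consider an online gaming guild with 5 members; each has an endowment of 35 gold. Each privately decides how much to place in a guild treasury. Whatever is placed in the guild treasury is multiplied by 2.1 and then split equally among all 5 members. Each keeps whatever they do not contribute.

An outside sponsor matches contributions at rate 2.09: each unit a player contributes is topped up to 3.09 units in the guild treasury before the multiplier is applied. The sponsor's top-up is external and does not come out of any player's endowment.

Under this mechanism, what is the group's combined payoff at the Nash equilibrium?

The effective private return per unit is now 2.1 × 3.09 / 5 = 1.2978 > 1, so every player's dominant strategy flips to full contribution.
So the Nash equilibrium is full contribution by all 5; the group earns 2.1 × 3.09 × 175 = 1135.58.

1135.58 gold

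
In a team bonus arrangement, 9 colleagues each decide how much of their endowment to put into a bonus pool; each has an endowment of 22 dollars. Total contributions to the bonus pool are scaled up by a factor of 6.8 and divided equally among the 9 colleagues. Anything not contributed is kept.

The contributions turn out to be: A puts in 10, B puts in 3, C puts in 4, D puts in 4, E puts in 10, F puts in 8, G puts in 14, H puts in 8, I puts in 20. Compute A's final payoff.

73.20 dollars

Total contributed: 10 + 3 + 4 + 4 + 10 + 8 + 14 + 8 + 20 = 81.
Each receives 6.8 × 81 / 9 = 61.20 from the bonus pool.
A keeps 22 − 10 = 12, so A's payoff is 12 + 61.20 = 73.20.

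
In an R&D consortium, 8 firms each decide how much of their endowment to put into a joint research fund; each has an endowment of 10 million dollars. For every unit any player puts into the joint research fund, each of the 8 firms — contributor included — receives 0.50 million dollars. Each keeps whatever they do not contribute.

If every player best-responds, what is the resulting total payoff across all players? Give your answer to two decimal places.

80.00 million dollars

The private return per contributed unit is 0.50 < 1, so contributing 0 is dominant for every player. At the Nash equilibrium everyone keeps their 10, and the group total is 8 × 10 = 80.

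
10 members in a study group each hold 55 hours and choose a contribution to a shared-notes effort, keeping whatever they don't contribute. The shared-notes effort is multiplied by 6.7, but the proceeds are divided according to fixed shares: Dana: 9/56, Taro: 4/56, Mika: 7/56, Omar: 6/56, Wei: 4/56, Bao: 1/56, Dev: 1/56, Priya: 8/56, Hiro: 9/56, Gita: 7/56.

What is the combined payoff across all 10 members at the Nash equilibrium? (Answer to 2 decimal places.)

A player with share s gets back 6.7·s per unit contributed, so full contribution is dominant for anyone with s > 1/6.7 = 0.1493 and zero contribution is dominant for anyone below.
The shares above 0.1493 belong to Dana and Hiro, contributing 55 each; the remaining 8 contribute 0. Total contributed: 110.
The shared-notes effort pays out 6.7 × 110 = 737.00 in total (split across the unequal shares, but the aggregate is all that matters for the group sum).
The 8 free-riders keep 55 each, adding 440. Group total = 440 + 737.00 = 1177.00.

1177.00 hours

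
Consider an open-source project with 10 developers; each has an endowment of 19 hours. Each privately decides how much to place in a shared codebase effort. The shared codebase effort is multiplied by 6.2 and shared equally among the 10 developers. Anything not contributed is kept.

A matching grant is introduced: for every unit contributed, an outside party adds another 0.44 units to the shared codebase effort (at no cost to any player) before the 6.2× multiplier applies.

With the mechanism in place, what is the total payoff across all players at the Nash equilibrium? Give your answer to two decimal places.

190.00 hours

Even with the mechanism, each unit contributed returns only 6.2 × 1.44 / 10 = 0.8928 per unit of net cost, so contributing nothing is still dominant.
At the Nash equilibrium no one contributes; group total payoff = 10 × 19 = 190.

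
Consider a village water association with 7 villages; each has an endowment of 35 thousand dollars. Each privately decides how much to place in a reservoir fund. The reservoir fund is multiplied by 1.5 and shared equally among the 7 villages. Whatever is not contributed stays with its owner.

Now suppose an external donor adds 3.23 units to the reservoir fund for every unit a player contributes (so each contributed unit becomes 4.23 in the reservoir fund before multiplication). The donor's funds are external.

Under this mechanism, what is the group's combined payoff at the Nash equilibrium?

245.00 thousand dollars

Even with the mechanism, each unit contributed returns only 1.5 × 4.23 / 7 = 0.9064 per unit of net cost, so contributing nothing is still dominant.
Everyone keeps their endowment and the group total is 7 × 35 = 245.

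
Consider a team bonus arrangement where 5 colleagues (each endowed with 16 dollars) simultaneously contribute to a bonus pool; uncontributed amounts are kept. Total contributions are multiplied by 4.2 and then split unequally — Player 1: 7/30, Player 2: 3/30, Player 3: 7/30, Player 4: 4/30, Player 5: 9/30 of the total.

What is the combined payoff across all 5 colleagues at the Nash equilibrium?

For player j, contributing a unit is worthwhile iff 4.2 × (j's share) ≥ 1, i.e. iff j's share is at least 0.2381.
Player 5 alone (share 9/30) is above the threshold, contributing 16; the remaining 4 contribute 0. Total contributed: 16.
The bonus pool pays out 4.2 × 16 = 67.20 in total (split across the unequal shares, but the aggregate is all that matters for the group sum).
The 4 free-riders keep 16 each, adding 64. Group total = 64 + 67.20 = 131.20.

131.20 dollars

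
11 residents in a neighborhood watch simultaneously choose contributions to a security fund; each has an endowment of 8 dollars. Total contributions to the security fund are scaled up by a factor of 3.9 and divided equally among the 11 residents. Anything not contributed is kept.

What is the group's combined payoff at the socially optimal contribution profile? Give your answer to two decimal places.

Each contributed unit returns 3.900 to the group as a whole (0.3545 to each of 11 players), which exceeds 1, so the social optimum is full contribution: group total = 3.900 × 88 = 343.20.

343.20 dollars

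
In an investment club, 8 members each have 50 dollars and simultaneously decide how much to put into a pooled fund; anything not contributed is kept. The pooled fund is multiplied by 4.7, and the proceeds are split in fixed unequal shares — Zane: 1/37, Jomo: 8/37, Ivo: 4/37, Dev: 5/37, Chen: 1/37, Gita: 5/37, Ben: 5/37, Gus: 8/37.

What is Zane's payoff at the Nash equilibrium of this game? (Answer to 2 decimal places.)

62.70 dollars

A player with share s gets back 4.7·s per unit contributed, so full contribution is dominant for anyone with s > 1/4.7 = 0.2128 and zero contribution is dominant for anyone below.
The shares above 0.2128 belong to Jomo and Gus, contributing 50 each; the remaining 6 contribute 0. Total contributed: 100.
Zane keeps 50 and receives 4.7 × 100 × 1/37 = 12.70 from the pooled fund, for a payoff of 62.70.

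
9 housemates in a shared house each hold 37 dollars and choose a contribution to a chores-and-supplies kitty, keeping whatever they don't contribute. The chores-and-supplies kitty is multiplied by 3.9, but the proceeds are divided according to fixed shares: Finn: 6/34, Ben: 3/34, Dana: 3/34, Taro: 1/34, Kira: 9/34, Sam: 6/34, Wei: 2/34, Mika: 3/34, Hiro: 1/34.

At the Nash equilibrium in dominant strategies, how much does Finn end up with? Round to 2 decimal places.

For player j, contributing a unit is worthwhile iff 3.9 × (j's share) ≥ 1, i.e. iff j's share is at least 0.2564.
Kira alone (share 9/34) is above the threshold, contributing 37; the remaining 8 contribute 0. Total contributed: 37.
Finn keeps 37 and receives 3.9 × 37 × 6/34 = 25.46 from the chores-and-supplies kitty, for a payoff of 62.46.

62.46 dollars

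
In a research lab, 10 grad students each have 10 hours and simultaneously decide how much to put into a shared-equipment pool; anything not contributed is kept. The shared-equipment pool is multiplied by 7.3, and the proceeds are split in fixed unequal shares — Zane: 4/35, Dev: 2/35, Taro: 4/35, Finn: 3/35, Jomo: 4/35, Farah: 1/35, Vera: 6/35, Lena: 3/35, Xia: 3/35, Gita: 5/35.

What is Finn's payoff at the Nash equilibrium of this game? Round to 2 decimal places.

A player with share s gets back 7.3·s per unit contributed, so full contribution is dominant for anyone with s > 1/7.3 = 0.1370 and zero contribution is dominant for anyone below.
Vera and Gita clear that bar, contributing 10 each; the remaining 8 contribute 0. Total contributed: 20.
Finn keeps 10 and receives 7.3 × 20 × 3/35 = 12.51 from the shared-equipment pool, for a payoff of 22.51.

22.51 hours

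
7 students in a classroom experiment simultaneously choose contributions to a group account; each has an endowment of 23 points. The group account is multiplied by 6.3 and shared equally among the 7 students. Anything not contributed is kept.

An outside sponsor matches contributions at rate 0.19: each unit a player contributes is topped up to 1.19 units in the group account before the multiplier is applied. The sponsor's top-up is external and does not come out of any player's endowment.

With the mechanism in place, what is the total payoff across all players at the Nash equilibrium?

1207.02 points

The effective private return per unit is now 6.3 × 1.19 / 7 = 1.0710 > 1, so every player's dominant strategy flips to full contribution.
So the Nash equilibrium is full contribution by all 7; the group earns 6.3 × 1.19 × 161 = 1207.02.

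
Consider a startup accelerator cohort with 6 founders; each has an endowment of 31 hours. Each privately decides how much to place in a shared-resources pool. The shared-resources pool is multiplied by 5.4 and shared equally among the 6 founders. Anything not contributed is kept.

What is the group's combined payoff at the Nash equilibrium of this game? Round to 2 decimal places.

186.00 hours

Each contributed unit returns 5.4/6 = 0.9000 to its contributor — below 1 — so contributing 0 is dominant for every player. At the Nash equilibrium everyone keeps their 31, and the group total is 6 × 31 = 186.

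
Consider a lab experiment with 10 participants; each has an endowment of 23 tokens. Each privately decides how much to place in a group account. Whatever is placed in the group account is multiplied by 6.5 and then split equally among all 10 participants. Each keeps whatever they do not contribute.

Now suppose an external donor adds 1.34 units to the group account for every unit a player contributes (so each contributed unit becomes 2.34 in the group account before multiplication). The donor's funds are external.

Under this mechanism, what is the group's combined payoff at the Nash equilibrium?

With the mechanism, a contributed unit returns 6.5 × 2.34 / 10 = 1.5210 per unit of net cost to the contributor — now above 1 — so contributing fully is weakly dominant for every player.
So the Nash equilibrium is full contribution by all 10; the group earns 6.5 × 2.34 × 230 = 3498.30.

3498.30 tokens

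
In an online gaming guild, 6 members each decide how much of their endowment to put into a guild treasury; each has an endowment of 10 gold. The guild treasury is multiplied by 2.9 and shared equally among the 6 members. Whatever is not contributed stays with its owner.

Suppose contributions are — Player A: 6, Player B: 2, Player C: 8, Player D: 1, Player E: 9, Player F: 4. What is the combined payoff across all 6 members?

Total contributed: 6 + 2 + 8 + 1 + 9 + 4 = 30; total kept: 6 × 10 − 30 = 30.
The guild treasury pays out 2.9 × 30 = 87.00 in aggregate.
Group total = 30 + 87.00 = 117.00.

117.00 gold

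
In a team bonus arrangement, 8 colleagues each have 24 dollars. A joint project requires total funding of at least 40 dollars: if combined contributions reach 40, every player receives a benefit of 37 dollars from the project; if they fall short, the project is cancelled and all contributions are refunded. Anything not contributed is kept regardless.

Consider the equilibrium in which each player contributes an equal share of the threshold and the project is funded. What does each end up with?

56 dollars

Equal share of the threshold: 40/8 = 5.
At this profile no one gains by cutting their contribution: any cut drops the total below 40, the project is cancelled, contributions are refunded, and the deviator ends with 24, which is less than 24 − 5 + 37 = 56. Contributing more than 5 just wastes the excess. So contributing exactly 5 is a best response.
Each player's payoff: 24 − 5 + 37 = 56.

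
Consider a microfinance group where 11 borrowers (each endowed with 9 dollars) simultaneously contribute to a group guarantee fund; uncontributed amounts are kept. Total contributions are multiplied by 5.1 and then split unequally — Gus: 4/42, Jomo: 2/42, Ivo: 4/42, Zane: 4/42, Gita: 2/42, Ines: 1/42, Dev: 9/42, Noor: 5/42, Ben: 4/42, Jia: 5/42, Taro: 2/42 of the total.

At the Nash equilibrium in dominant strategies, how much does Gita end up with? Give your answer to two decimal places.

11.19 dollars

Each unit j contributes comes back to j as 5.1 × (j's share), so j prefers to contribute only if that share exceeds 1/5.1 = 0.1961; otherwise keeping the unit dominates.
The only share above 0.1961 is Dev's 9/42, contributing 9; the remaining 10 contribute 0. Total contributed: 9.
Gita keeps 9 and receives 5.1 × 9 × 2/42 = 2.19 from the group guarantee fund, for a payoff of 11.19.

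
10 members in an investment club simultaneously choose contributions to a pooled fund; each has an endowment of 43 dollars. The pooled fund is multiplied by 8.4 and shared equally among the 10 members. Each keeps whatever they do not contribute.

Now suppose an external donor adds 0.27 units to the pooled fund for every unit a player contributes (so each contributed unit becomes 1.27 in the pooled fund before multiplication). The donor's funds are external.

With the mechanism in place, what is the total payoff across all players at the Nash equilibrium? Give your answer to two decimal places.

4587.24 dollars

The effective private return per unit is now 8.4 × 1.27 / 10 = 1.0668 > 1, so every player's dominant strategy flips to full contribution.
At the Nash equilibrium everyone contributes 43. Group total payoff = 8.4 × 1.27 × 430 = 4587.24.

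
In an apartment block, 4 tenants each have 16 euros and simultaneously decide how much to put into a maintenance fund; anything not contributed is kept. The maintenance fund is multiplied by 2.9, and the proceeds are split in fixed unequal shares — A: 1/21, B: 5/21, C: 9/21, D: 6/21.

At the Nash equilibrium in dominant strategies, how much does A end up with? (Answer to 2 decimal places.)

18.21 euros

Each unit j contributes comes back to j as 2.9 × (j's share), so j prefers to contribute only if that share exceeds 1/2.9 = 0.3448; otherwise keeping the unit dominates.
The only share above 0.3448 is C's 9/21, contributing 16; the remaining 3 contribute 0. Total contributed: 16.
A keeps 16 and receives 2.9 × 16 × 1/21 = 2.21 from the maintenance fund, for a payoff of 18.21.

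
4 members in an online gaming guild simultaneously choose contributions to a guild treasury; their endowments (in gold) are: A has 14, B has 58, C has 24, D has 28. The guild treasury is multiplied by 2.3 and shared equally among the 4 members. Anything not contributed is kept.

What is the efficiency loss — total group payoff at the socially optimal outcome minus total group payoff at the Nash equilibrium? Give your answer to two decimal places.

161.20 gold

The private return per contributed unit is 2.3/4 = 0.5750 < 1 for every player regardless of endowment, so the Nash equilibrium is zero contribution and the group total is Σ E_j = 14 + 58 + 24 + 28 = 124.
Each contributed unit returns 2.300 to the group, so the social optimum is full contribution by everyone: group total = 2.300 × 124 = 285.20.
Efficiency loss = (2.300 − 1) × 124 = 161.20.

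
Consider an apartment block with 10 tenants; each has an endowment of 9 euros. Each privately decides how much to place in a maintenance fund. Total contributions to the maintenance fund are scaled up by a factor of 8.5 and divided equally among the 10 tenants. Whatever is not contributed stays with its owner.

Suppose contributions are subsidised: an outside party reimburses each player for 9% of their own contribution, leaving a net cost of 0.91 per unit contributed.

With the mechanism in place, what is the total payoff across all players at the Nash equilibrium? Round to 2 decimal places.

90.00 euros

With the mechanism, a contributed unit returns (8.5/10) / 0.91 = 0.9341 per unit of net cost — still below 1 — so contributing 0 remains dominant for every player.
Everyone keeps their endowment and the group total is 10 × 9 = 90.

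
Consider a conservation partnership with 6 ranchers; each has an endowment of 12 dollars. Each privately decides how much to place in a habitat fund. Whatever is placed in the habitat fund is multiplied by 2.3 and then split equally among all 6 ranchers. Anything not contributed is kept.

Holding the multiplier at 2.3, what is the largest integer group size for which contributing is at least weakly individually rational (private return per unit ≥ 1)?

2

Private return per unit is 2.3/(group size), which is ≥ 1 whenever the group size is ≤ 2.3.
The largest such integer is 2.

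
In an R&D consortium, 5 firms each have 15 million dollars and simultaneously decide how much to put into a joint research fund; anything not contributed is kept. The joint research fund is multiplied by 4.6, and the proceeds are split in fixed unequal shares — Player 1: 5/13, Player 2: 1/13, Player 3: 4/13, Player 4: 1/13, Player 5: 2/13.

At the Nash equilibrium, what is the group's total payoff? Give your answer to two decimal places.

183.00 million dollars

A player with share s gets back 4.6·s per unit contributed, so full contribution is dominant for anyone with s > 1/4.6 = 0.2174 and zero contribution is dominant for anyone below.
Player 1 and Player 3 clear that bar, contributing 15 each; the remaining 3 contribute 0. Total contributed: 30.
The joint research fund pays out 4.6 × 30 = 138.00 in total (split across the unequal shares, but the aggregate is all that matters for the group sum).
The 3 free-riders keep 15 each, adding 45. Group total = 45 + 138.00 = 183.00.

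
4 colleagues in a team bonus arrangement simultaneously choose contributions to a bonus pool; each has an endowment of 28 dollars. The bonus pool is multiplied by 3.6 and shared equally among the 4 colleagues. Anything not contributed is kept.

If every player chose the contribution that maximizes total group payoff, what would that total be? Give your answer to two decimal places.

403.20 dollars

Each contributed unit returns 3.600 to the group as a whole (0.9000 to each of 4 players), which exceeds 1, so the social optimum is full contribution: group total = 3.600 × 112 = 403.20.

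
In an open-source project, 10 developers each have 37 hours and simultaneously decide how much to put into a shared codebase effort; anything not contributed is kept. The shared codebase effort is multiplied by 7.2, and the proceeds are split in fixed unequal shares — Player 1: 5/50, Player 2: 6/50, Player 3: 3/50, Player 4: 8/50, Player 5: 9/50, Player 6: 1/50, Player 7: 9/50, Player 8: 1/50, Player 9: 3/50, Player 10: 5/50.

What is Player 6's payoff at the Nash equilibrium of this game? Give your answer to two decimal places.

52.98 hours

For player j, contributing a unit is worthwhile iff 7.2 × (j's share) ≥ 1, i.e. iff j's share is at least 0.1389.
The shares above 0.1389 belong to Player 4, Player 5 and Player 7, contributing 37 each; the remaining 7 contribute 0. Total contributed: 111.
Player 6 keeps 37 and receives 7.2 × 111 × 1/50 = 15.98 from the shared codebase effort, for a payoff of 52.98.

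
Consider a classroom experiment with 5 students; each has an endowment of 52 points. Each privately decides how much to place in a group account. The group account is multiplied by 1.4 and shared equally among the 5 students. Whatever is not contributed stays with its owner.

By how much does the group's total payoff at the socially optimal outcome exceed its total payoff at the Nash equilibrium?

Each contributed unit returns 1.4/5 = 0.2800 to its contributor — below 1 — so contributing 0 is dominant for every player. At the Nash equilibrium everyone keeps their 52, and the group total is 5 × 52 = 260.
Each contributed unit returns 1.400 to the group as a whole (0.2800 to each of 5 players), which exceeds 1, so the social optimum is full contribution: group total = 1.400 × 260 = 364.00.
Efficiency loss = 364.00 − 260 = 104.00.

104.00 points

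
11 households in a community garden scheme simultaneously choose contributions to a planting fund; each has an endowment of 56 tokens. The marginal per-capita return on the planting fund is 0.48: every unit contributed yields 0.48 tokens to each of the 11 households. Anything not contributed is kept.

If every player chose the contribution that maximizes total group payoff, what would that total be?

3252.48 tokens

Each contributed unit returns 5.280 to the group as a whole (0.48 to each of 11 players), which exceeds 1, so the social optimum is full contribution: group total = 5.280 × 616 = 3252.48.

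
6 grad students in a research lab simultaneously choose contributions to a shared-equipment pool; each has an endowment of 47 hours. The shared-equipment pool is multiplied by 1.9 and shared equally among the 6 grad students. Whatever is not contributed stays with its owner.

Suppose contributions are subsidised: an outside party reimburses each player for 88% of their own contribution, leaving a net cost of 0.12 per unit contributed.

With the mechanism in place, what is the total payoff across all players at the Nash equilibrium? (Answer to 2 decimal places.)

Under the mechanism each unit contributed yields (1.9/6) / 0.12 = 2.6389 back to its contributor per unit of net cost, which exceeds 1, making full contribution the dominant choice for everyone.
At the Nash equilibrium everyone contributes 47. Group total payoff = 6 × (47 × 0.88 + 1.9 × 47) = 783.96.

783.96 hours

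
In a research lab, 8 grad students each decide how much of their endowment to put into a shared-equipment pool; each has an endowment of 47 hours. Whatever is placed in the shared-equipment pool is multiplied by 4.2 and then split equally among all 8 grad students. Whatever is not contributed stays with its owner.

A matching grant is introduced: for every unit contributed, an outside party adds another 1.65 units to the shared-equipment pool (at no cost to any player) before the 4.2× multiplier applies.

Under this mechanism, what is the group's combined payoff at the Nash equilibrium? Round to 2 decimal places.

Under the mechanism each unit contributed yields 4.2 × 2.65 / 8 = 1.3913 back to its contributor per unit of net cost, which exceeds 1, making full contribution the dominant choice for everyone.
At the Nash equilibrium everyone contributes 47. Group total payoff = 4.2 × 2.65 × 376 = 4184.88.

4184.88 hours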